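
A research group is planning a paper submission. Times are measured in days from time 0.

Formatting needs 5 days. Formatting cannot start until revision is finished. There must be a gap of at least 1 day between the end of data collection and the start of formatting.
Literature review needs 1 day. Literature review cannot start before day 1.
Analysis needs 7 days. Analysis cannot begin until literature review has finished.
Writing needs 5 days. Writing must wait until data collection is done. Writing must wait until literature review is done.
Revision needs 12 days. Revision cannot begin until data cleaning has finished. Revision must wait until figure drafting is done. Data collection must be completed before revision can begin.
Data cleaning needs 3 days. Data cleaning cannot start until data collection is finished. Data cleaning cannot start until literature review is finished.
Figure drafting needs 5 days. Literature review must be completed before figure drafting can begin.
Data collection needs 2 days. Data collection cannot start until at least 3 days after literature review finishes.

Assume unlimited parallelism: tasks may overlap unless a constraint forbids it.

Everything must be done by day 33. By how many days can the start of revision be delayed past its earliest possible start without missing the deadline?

6

Literature review waits on its own release at day 1, so it starts at day 1 and finishes at 1 + 1 = day 2.
Figure drafting waits on literature review (finishes day 2), so it starts at day 2 and finishes at 2 + 5 = day 7.
After literature review (finishes day 2, plus 3-day gap → day 5), data collection can start at day 5 and finishes at day 7.
Data cleaning needs all of data collection (finishes day 7); literature review (finishes day 2). That puts its earliest start at day 7; it finishes at 7 + 3 = day 10.
Revision has to wait for data cleaning (finishes day 10); figure drafting (finishes day 7); data collection (finishes day 7). The latest of these is day 10, so revision runs day 10 to 10 + 12 = day 22.

Working backward from the deadline:
Nothing follows formatting; the deadline of day 33 is its only limit. It must start by 33 − 5 = day 28.
Revision has to be done before formatting (must start by day 28). That means finishing by day 28, i.e. starting by 28 − 12 = day 16.
So revision can start as early as day 10 and as late as day 16, giving 16 − 10 = 6 days of slack.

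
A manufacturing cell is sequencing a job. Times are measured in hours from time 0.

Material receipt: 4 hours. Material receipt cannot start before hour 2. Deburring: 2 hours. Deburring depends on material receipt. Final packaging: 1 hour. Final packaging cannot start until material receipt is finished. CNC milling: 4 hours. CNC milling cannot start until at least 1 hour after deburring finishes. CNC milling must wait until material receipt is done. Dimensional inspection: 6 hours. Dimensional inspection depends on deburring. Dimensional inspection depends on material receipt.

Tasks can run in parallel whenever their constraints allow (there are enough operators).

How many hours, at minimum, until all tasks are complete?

14

After its own release at hour 2, material receipt can start at hour 2 and finishes at hour 6.
After material receipt (finishes hour 6), final packaging can start at hour 6 and finishes at hour 7.
After material receipt (finishes hour 6), deburring can start at hour 6 and finishes at hour 8.
Dimensional inspection cannot start until deburring (finishes hour 8); material receipt (finishes hour 6). The controlling bound is hour 8, so dimensional inspection finishes at 8 + 6 = hour 14.
CNC milling has to wait for deburring (finishes hour 8, plus 1-hour gap → hour 9); material receipt (finishes hour 6). The latest of these is hour 9, so CNC milling runs hour 9 to 9 + 4 = hour 13.
All tasks are finished once the last one completes. Finish times: Material receipt at 6, Deburring at 8, CNC milling at 13, Dimensional inspection at 14, Final packaging at 7. The latest is hour 14.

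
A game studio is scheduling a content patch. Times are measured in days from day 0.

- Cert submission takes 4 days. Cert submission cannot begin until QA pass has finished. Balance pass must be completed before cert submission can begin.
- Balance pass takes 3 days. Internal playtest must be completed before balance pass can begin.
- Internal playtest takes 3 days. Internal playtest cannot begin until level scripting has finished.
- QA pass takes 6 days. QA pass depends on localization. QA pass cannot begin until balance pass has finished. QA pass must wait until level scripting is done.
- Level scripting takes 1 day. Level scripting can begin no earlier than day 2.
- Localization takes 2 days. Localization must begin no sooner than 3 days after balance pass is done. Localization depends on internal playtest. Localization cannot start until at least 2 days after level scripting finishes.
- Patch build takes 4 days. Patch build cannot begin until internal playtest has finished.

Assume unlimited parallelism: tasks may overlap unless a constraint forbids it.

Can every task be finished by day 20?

No

Level scripting waits on its own release at day 2, so it starts at day 2 and finishes at 2 + 1 = day 3.
Internal playtest cannot begin until level scripting (finishes day 3). It runs from day 3 to 3 + 3 = day 6.
Patch build cannot begin until internal playtest (finishes day 6). It runs from day 6 to 6 + 4 = day 10.
Balance pass cannot begin until internal playtest (finishes day 6). It runs from day 6 to 6 + 3 = day 9.
Localization needs all of balance pass (finishes day 9, plus 3-day gap → day 12); internal playtest (finishes day 6); level scripting (finishes day 3, plus 2-day gap → day 5). That puts its earliest start at day 12; it finishes at 12 + 2 = day 14.
For QA pass: localization (finishes day 14); balance pass (finishes day 9); level scripting (finishes day 3). Taking the maximum gives a start of day 14, and it finishes at 14 + 6 = day 20.
Cert submission needs all of QA pass (finishes day 20); balance pass (finishes day 9). That puts its earliest start at day 20; it finishes at 20 + 4 = day 24.
The earliest everything can be done is day 24, which is after the deadline of 20, so it is not possible.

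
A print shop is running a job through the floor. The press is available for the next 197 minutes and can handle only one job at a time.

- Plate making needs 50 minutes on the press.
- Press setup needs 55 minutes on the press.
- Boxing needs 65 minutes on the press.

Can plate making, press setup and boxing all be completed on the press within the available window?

Running back to back, the jobs need 50 + 55 + 65 = 170 minutes on the press.
Since 170 ≤ 197, they fit within the window.

Yes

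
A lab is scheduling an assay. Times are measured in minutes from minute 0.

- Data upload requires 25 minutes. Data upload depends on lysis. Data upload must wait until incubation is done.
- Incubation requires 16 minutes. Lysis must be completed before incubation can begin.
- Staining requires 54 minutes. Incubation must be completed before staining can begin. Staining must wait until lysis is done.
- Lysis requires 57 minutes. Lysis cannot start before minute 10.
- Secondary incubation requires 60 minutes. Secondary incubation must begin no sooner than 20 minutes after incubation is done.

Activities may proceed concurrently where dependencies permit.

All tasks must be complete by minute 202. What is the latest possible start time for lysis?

49

Staining has no dependents, so it just needs to finish by minute 202. Starting by 202 − 54 = minute 148 achieves that.
Nothing follows secondary incubation; the deadline of minute 202 is its only limit. It must start by 202 − 60 = minute 142.
Data upload has no dependents, so it just needs to finish by minute 202. Starting by 202 − 25 = minute 177 achieves that.
For incubation: staining (must start by minute 148); secondary incubation (must start by minute 142, minus 20-minute gap → minute 122); data upload (must start by minute 177). The most restrictive is minute 122; with a 16-minute duration, incubation must start by minute 106.
Lysis feeds incubation (must start by minute 106); staining (must start by minute 148); data upload (must start by minute 177). Taking the minimum, lysis must finish by minute 106 and start by 106 − 57 = minute 49.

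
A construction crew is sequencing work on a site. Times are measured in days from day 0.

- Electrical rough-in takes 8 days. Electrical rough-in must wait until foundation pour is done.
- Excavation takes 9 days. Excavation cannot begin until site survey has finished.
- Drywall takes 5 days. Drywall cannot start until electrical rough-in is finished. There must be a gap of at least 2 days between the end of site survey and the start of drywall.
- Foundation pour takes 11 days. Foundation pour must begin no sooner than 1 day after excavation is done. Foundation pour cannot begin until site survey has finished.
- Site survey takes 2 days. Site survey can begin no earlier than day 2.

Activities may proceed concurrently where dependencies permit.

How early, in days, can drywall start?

33

Site survey waits on its own release at day 2, so it starts at day 2 and finishes at 2 + 2 = day 4.
Excavation cannot begin until site survey (finishes day 4). It runs from day 4 to 4 + 9 = day 13.
Foundation pour needs all of excavation (finishes day 13, plus 1-day gap → day 14); site survey (finishes day 4). That puts its earliest start at day 14; it finishes at 14 + 11 = day 25.
Electrical rough-in cannot begin until foundation pour (finishes day 25). It runs from day 25 to 25 + 8 = day 33.
Drywall waits on electrical rough-in (finishes day 33); site survey (finishes day 4, plus 2-day gap → day 6). The latest of these is day 33, which is the earliest drywall can start.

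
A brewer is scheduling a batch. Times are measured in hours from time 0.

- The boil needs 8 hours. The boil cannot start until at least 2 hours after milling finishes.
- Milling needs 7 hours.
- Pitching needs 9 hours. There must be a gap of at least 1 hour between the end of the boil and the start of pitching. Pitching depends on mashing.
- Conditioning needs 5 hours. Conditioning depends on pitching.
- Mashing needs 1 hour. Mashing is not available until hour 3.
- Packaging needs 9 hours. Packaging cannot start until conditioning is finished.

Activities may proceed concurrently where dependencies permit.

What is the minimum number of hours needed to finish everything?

41

Mashing waits on its own release at hour 3, so it starts at hour 3 and finishes at 3 + 1 = hour 4.
Milling has no prerequisites, so it starts at hour 0 and finishes at hour 7.
The boil waits on milling (finishes hour 7, plus 2-hour gap → hour 9), so it starts at hour 9 and finishes at 9 + 8 = hour 17.
For pitching: the boil (finishes hour 17, plus 1-hour gap → hour 18); mashing (finishes hour 4). Taking the maximum gives a start of hour 18, and it finishes at 18 + 9 = hour 27.
Conditioning cannot begin until pitching (finishes hour 27). It runs from hour 27 to 27 + 5 = hour 32.
After conditioning (finishes hour 32), packaging can start at hour 32 and finishes at hour 41.
All tasks are finished once the last one completes. Finish times: Milling at 7, Mashing at 4, The boil at 17, Pitching at 27, Conditioning at 32, Packaging at 41. The latest is hour 41.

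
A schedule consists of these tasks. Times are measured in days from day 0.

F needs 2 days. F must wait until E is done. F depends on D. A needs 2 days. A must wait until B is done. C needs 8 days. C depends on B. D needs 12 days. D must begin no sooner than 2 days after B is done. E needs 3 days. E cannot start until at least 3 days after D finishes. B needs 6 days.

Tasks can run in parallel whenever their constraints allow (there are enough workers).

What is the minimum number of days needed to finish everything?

28

Nothing blocks B, so it runs from day 0 to day 6.
D cannot begin until B (finishes day 6, plus 2-day gap → day 8). It runs from day 8 to 8 + 12 = day 20.
E waits on D (finishes day 20, plus 3-day gap → day 23), so it starts at day 23 and finishes at 23 + 3 = day 26.
F has to wait for E (finishes day 26); D (finishes day 20). The latest of these is day 26, so F runs day 26 to 26 + 2 = day 28.
C cannot begin until B (finishes day 6). It runs from day 6 to 6 + 8 = day 14.
A cannot begin until B (finishes day 6). It runs from day 6 to 6 + 2 = day 8.
All tasks are finished once the last one completes. Finish times: A at 8, B at 6, C at 14, D at 20, E at 26, F at 28. The latest is day 28.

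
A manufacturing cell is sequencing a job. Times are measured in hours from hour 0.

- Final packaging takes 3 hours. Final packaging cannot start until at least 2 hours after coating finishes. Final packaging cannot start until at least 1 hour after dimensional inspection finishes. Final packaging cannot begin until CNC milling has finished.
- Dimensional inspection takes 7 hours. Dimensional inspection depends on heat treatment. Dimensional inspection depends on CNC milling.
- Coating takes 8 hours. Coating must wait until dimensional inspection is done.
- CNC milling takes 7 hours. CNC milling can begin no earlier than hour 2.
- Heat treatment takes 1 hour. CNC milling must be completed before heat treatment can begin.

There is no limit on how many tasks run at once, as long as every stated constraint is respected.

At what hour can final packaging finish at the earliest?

CNC milling cannot begin until its own release at hour 2. It runs from hour 2 to 2 + 7 = hour 9.
Heat treatment cannot begin until CNC milling (finishes hour 9). It runs from hour 9 to 9 + 1 = hour 10.
Dimensional inspection cannot start until heat treatment (finishes hour 10); CNC milling (finishes hour 9). The controlling bound is hour 10, so dimensional inspection finishes at 10 + 7 = hour 17.
After dimensional inspection (finishes hour 17), coating can start at hour 17 and finishes at hour 25.
Final packaging needs all of coating (finishes hour 25, plus 2-hour gap → hour 27); dimensional inspection (finishes hour 17, plus 1-hour gap → hour 18); CNC milling (finishes hour 9). That puts its earliest start at hour 27; it finishes at 27 + 3 = hour 30.

30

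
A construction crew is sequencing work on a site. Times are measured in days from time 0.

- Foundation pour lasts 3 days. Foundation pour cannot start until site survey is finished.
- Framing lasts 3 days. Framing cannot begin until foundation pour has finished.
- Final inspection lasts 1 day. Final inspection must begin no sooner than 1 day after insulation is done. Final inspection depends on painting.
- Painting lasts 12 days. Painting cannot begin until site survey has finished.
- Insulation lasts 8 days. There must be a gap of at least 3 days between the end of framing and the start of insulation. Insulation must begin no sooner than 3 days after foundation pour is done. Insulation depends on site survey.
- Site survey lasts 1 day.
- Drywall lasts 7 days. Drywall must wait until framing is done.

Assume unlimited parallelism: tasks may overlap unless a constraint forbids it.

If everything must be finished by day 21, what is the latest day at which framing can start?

Final inspection has no dependents, so it just needs to finish by day 21. Starting by 21 − 1 = day 20 achieves that.
Insulation has to be done before final inspection (must start by day 20, minus 1-day gap → day 19). That means finishing by day 19, i.e. starting by 19 − 8 = day 11.
Nothing follows drywall; the deadline of day 21 is its only limit. It must start by 21 − 7 = day 14.
Framing has several dependents: insulation (must start by day 11, minus 3-day gap → day 8); drywall (must start by day 14). The earliest of those limits is day 8, so framing must start by 8 − 3 = day 5.

5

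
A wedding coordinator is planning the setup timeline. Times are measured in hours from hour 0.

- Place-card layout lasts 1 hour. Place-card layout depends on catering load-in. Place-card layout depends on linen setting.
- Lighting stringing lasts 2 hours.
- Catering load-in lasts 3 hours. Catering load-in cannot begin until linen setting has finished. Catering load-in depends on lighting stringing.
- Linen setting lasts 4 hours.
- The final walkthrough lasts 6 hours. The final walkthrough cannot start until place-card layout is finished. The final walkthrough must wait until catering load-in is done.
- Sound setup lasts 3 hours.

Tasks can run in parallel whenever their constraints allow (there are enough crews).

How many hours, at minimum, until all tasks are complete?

Sound setup can start immediately at hour 0; it finishes at hour 3.
Lighting stringing can start immediately at hour 0; it finishes at hour 2.
Linen setting has no prerequisites, so it starts at hour 0 and finishes at hour 4.
Catering load-in has to wait for linen setting (finishes hour 4); lighting stringing (finishes hour 2). The latest of these is hour 4, so catering load-in runs hour 4 to 4 + 3 = hour 7.
Place-card layout needs all of catering load-in (finishes hour 7); linen setting (finishes hour 4). That puts its earliest start at hour 7; it finishes at 7 + 1 = hour 8.
The final walkthrough needs all of place-card layout (finishes hour 8); catering load-in (finishes hour 7). That puts its earliest start at hour 8; it finishes at 8 + 6 = hour 14.
All tasks are finished once the last one completes. Finish times: Linen setting at 4, Lighting stringing at 2, Sound setup at 3, Catering load-in at 7, Place-card layout at 8, The final walkthrough at 14. The latest is hour 14.

14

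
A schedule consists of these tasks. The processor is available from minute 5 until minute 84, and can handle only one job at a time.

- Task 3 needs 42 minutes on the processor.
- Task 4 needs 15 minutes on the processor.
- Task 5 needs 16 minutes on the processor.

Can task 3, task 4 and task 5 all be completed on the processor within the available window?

Yes

The processor window is 84 − 5 = 79 minutes.
Running back to back, the jobs need 42 + 15 + 16 = 73 minutes on the processor.
Since 73 ≤ 79, they fit within the window.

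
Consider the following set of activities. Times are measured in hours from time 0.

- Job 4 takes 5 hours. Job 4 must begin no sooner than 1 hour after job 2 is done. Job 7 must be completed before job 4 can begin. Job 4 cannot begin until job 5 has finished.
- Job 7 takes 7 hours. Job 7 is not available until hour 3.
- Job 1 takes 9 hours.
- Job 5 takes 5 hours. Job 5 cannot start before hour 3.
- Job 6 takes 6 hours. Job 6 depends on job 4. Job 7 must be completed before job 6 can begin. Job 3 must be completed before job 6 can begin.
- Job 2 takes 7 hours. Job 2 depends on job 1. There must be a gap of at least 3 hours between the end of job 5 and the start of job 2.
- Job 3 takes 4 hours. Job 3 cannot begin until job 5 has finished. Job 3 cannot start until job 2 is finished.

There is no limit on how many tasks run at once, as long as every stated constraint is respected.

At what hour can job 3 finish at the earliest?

22

After its own release at hour 3, job 5 can start at hour 3 and finishes at hour 8.
Job 1 can start immediately at hour 0; it finishes at hour 9.
For job 2: job 1 (finishes hour 9); job 5 (finishes hour 8, plus 3-hour gap → hour 11). Taking the maximum gives a start of hour 11, and it finishes at 11 + 7 = hour 18.
Job 3 cannot start until job 5 (finishes hour 8); job 2 (finishes hour 18). The controlling bound is hour 18, so job 3 finishes at 18 + 4 = hour 22.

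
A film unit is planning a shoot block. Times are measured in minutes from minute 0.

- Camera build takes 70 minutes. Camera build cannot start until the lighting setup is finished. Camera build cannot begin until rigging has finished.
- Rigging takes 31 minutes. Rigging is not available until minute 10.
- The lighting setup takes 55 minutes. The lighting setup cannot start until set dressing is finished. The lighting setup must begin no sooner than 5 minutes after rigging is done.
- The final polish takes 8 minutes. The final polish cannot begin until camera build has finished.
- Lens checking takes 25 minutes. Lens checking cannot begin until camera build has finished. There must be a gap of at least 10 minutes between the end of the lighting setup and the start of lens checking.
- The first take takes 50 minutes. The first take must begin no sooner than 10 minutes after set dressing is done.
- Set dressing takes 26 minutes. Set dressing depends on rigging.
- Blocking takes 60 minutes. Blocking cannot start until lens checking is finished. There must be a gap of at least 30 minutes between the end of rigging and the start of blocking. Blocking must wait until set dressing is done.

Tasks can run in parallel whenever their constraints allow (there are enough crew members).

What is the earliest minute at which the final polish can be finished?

200

Rigging cannot begin until its own release at minute 10. It runs from minute 10 to 10 + 31 = minute 41.
Set dressing cannot begin until rigging (finishes minute 41). It runs from minute 41 to 41 + 26 = minute 67.
For the lighting setup: set dressing (finishes minute 67); rigging (finishes minute 41, plus 5-minute gap → minute 46). Taking the maximum gives a start of minute 67, and it finishes at 67 + 55 = minute 122.
Camera build has to wait for the lighting setup (finishes minute 122); rigging (finishes minute 41). The latest of these is minute 122, so camera build runs minute 122 to 122 + 70 = minute 192.
The final polish waits on camera build (finishes minute 192), so it starts at minute 192 and finishes at 192 + 8 = minute 200.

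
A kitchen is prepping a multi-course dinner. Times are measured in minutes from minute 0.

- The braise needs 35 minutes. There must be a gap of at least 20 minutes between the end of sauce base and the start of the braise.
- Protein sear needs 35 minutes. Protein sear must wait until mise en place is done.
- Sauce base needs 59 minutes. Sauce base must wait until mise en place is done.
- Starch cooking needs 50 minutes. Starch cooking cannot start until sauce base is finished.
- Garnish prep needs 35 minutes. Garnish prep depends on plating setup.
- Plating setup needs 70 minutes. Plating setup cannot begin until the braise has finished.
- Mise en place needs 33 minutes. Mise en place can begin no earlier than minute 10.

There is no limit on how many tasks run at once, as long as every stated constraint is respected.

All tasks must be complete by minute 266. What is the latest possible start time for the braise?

126

Garnish prep has no dependents, so it just needs to finish by minute 266. Starting by 266 − 35 = minute 231 achieves that.
Plating setup must finish before garnish prep (must start by minute 231). With a 70-minute duration, plating setup must start by 231 − 70 = minute 161.
The braise feeds into plating setup (must start by minute 161); so the braise must finish by minute 161 and therefore start by minute 126.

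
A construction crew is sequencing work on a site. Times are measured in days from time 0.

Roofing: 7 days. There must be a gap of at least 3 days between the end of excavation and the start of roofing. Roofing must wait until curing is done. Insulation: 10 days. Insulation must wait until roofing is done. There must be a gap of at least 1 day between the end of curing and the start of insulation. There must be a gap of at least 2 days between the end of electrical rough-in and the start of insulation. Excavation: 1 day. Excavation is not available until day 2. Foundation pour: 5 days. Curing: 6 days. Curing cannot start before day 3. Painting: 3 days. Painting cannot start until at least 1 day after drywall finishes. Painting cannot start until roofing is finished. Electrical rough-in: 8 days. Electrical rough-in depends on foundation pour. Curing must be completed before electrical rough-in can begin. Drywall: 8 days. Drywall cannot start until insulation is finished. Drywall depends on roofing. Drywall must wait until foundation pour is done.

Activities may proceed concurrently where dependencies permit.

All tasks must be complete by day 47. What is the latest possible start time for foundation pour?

10

Painting has no dependents, so it just needs to finish by day 47. Starting by 47 − 3 = day 44 achieves that.
Drywall has to be done before painting (must start by day 44, minus 1-day gap → day 43). That means finishing by day 43, i.e. starting by 43 − 8 = day 35.
Insulation feeds into drywall (must start by day 35); so insulation must finish by day 35 and therefore start by day 25.
Since insulation (must start by day 25, minus 2-day gap → day 23) depends on it, electrical rough-in must finish by day 23. Backing off its 8-day duration gives a latest start of day 15.
For foundation pour: electrical rough-in (must start by day 15); drywall (must start by day 35). The most restrictive is day 15; with a 5-day duration, foundation pour must start by day 10.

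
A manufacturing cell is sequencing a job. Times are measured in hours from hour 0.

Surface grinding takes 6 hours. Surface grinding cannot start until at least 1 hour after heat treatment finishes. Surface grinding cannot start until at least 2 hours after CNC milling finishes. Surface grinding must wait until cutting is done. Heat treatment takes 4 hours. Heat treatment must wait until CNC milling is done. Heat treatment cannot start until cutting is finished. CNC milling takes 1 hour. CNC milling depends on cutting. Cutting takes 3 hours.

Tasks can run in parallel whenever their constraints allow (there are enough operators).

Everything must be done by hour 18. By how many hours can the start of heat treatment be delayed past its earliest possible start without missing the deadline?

3

Nothing blocks cutting, so it runs from hour 0 to hour 3.
After cutting (finishes hour 3), CNC milling can start at hour 3 and finishes at hour 4.
For heat treatment: CNC milling (finishes hour 4); cutting (finishes hour 3). Taking the maximum gives a start of hour 4, and it finishes at 4 + 4 = hour 8.

Working backward from the deadline:
Surface grinding has no dependents, so it just needs to finish by hour 18. Starting by 18 − 6 = hour 12 achieves that.
Heat treatment has to be done before surface grinding (must start by hour 12, minus 1-hour gap → hour 11). That means finishing by hour 11, i.e. starting by 11 − 4 = hour 7.
So heat treatment can start as early as hour 4 and as late as hour 7, giving 7 − 4 = 3 hours of slack.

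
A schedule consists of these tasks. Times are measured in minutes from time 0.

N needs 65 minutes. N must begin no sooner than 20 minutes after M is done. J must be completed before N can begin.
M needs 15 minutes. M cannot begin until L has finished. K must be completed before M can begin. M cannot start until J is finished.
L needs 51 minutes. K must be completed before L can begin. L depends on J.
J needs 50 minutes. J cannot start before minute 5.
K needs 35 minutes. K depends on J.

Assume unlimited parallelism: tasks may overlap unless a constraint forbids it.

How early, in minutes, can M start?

141

J cannot begin until its own release at minute 5. It runs from minute 5 to 5 + 50 = minute 55.
K waits on J (finishes minute 55), so it starts at minute 55 and finishes at 55 + 35 = minute 90.
For L: K (finishes minute 90); J (finishes minute 55). Taking the maximum gives a start of minute 90, and it finishes at 90 + 51 = minute 141.
M waits on L (finishes minute 141); K (finishes minute 90); J (finishes minute 55). The latest of these is minute 141, which is the earliest M can start.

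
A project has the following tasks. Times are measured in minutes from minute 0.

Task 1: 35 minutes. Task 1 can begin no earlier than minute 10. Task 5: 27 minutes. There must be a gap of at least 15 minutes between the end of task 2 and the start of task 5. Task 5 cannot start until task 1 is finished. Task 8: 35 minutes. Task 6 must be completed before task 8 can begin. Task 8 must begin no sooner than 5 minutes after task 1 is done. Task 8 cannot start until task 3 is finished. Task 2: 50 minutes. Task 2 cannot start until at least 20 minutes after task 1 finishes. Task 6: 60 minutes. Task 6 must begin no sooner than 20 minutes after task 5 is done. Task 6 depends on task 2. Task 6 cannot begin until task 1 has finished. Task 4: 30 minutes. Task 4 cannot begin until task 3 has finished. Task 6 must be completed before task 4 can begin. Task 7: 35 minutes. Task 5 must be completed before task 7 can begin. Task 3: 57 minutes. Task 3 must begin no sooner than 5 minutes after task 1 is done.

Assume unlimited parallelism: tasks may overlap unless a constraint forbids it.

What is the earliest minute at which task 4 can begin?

After its own release at minute 10, task 1 can start at minute 10 and finishes at minute 45.
Task 3 waits on task 1 (finishes minute 45, plus 5-minute gap → minute 50), so it starts at minute 50 and finishes at 50 + 57 = minute 107.
After task 1 (finishes minute 45, plus 20-minute gap → minute 65), task 2 can start at minute 65 and finishes at minute 115.
For task 5: task 2 (finishes minute 115, plus 15-minute gap → minute 130); task 1 (finishes minute 45). Taking the maximum gives a start of minute 130, and it finishes at 130 + 27 = minute 157.
Task 6 cannot start until task 5 (finishes minute 157, plus 20-minute gap → minute 177); task 2 (finishes minute 115); task 1 (finishes minute 45). The controlling bound is minute 177, so task 6 finishes at 177 + 60 = minute 237.
Task 4 waits on task 3 (finishes minute 107); task 6 (finishes minute 237). The latest of these is minute 237, which is the earliest task 4 can start.

237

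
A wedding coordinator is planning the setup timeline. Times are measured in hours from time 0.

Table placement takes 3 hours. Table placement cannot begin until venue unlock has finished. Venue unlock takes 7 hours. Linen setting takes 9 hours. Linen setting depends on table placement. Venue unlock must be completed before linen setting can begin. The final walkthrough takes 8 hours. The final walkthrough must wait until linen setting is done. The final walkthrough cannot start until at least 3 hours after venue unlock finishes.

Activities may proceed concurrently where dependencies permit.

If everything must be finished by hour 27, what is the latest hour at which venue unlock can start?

The final walkthrough must finish by hour 27; it takes 8 hours, so it must start by 27 − 8 = hour 19.
Since the final walkthrough (must start by hour 19) depends on it, linen setting must finish by hour 19. Backing off its 9-hour duration gives a latest start of hour 10.
Table placement feeds into linen setting (must start by hour 10); so table placement must finish by hour 10 and therefore start by hour 7.
Venue unlock has several dependents: table placement (must start by hour 7); linen setting (must start by hour 10); the final walkthrough (must start by hour 19, minus 3-hour gap → hour 16). The earliest of those limits is hour 7, so venue unlock must start by 7 − 7 = hour 0.

0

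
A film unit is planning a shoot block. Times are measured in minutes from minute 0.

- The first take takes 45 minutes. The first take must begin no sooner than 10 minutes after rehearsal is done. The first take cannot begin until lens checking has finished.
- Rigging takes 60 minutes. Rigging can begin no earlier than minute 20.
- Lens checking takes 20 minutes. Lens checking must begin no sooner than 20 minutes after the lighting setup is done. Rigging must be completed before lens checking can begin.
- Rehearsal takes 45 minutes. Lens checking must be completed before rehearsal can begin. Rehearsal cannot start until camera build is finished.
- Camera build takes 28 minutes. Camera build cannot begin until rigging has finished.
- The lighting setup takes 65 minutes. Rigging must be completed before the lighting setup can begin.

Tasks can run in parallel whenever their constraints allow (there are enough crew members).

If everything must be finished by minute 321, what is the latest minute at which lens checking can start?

The first take has no dependents, so it just needs to finish by minute 321. Starting by 321 − 45 = minute 276 achieves that.
Rehearsal has to be done before the first take (must start by minute 276, minus 10-minute gap → minute 266). That means finishing by minute 266, i.e. starting by 266 − 45 = minute 221.
Lens checking has several dependents: rehearsal (must start by minute 221); the first take (must start by minute 276). The earliest of those limits is minute 221, so lens checking must start by 221 − 20 = minute 201.

201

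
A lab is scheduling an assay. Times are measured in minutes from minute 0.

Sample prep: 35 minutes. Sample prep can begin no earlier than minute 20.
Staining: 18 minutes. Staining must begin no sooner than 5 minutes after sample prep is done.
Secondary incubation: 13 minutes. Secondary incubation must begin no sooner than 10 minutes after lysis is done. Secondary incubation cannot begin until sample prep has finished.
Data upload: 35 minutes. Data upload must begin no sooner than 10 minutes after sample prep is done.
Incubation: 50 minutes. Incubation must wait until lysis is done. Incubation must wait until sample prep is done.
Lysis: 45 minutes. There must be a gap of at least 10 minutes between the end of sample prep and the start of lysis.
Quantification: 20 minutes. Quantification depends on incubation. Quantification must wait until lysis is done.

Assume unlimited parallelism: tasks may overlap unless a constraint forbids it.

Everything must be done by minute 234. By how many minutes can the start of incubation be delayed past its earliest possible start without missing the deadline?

Sample prep cannot begin until its own release at minute 20. It runs from minute 20 to 20 + 35 = minute 55.
Lysis cannot begin until sample prep (finishes minute 55, plus 10-minute gap → minute 65). It runs from minute 65 to 65 + 45 = minute 110.
Incubation has to wait for lysis (finishes minute 110); sample prep (finishes minute 55). The latest of these is minute 110, so incubation runs minute 110 to 110 + 50 = minute 160.

Working backward from the deadline:
Nothing follows quantification; the deadline of minute 234 is its only limit. It must start by 234 − 20 = minute 214.
Incubation must finish before quantification (must start by minute 214). With a 50-minute duration, incubation must start by 214 − 50 = minute 164.
So incubation can start as early as minute 110 and as late as minute 164, giving 164 − 110 = 54 minutes of slack.

54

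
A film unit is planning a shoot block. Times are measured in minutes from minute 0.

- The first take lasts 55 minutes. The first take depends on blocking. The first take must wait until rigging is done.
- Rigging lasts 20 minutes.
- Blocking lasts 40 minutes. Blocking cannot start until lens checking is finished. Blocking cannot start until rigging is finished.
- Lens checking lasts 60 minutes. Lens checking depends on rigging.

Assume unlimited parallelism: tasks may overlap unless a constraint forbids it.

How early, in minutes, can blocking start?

80

Rigging can start immediately at minute 0; it finishes at minute 20.
After rigging (finishes minute 20), lens checking can start at minute 20 and finishes at minute 80.
Blocking waits on lens checking (finishes minute 80); rigging (finishes minute 20). The latest of these is minute 80, which is the earliest blocking can start.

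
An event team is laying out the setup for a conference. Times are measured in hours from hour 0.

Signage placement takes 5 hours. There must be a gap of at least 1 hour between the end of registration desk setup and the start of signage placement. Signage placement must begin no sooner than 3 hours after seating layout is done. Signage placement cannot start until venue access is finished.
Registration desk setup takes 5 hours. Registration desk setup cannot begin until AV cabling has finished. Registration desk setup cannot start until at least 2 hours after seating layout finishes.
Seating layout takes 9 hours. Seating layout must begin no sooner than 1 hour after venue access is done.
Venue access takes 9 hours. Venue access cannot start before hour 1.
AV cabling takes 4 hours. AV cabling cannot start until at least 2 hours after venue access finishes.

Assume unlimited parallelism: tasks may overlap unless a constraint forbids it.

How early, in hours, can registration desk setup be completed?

27

Venue access cannot begin until its own release at hour 1. It runs from hour 1 to 1 + 9 = hour 10.
After venue access (finishes hour 10, plus 1-hour gap → hour 11), seating layout can start at hour 11 and finishes at hour 20.
AV cabling cannot begin until venue access (finishes hour 10, plus 2-hour gap → hour 12). It runs from hour 12 to 12 + 4 = hour 16.
For registration desk setup: AV cabling (finishes hour 16); seating layout (finishes hour 20, plus 2-hour gap → hour 22). Taking the maximum gives a start of hour 22, and it finishes at 22 + 5 = hour 27.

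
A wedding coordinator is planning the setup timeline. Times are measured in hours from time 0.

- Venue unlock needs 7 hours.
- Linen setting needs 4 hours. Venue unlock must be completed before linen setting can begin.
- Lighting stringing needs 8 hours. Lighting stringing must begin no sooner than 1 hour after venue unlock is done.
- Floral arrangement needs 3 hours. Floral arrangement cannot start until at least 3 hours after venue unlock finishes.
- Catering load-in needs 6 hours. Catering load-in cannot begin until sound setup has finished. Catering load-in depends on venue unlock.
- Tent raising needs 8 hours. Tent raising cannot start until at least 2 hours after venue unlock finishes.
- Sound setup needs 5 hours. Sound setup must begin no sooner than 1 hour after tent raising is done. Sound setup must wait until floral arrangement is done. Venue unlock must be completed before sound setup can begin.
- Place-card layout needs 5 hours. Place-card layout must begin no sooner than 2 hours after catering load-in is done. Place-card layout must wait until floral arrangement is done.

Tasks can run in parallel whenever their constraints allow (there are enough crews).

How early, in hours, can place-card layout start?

31

Venue unlock can start immediately at hour 0; it finishes at hour 7.
Floral arrangement waits on venue unlock (finishes hour 7, plus 3-hour gap → hour 10), so it starts at hour 10 and finishes at 10 + 3 = hour 13.
After venue unlock (finishes hour 7, plus 2-hour gap → hour 9), tent raising can start at hour 9 and finishes at hour 17.
Sound setup has to wait for tent raising (finishes hour 17, plus 1-hour gap → hour 18); floral arrangement (finishes hour 13); venue unlock (finishes hour 7). The latest of these is hour 18, so sound setup runs hour 18 to 18 + 5 = hour 23.
Catering load-in needs all of sound setup (finishes hour 23); venue unlock (finishes hour 7). That puts its earliest start at hour 23; it finishes at 23 + 6 = hour 29.
Place-card layout waits on catering load-in (finishes hour 29, plus 2-hour gap → hour 31); floral arrangement (finishes hour 13). The latest of these is hour 31, which is the earliest place-card layout can start.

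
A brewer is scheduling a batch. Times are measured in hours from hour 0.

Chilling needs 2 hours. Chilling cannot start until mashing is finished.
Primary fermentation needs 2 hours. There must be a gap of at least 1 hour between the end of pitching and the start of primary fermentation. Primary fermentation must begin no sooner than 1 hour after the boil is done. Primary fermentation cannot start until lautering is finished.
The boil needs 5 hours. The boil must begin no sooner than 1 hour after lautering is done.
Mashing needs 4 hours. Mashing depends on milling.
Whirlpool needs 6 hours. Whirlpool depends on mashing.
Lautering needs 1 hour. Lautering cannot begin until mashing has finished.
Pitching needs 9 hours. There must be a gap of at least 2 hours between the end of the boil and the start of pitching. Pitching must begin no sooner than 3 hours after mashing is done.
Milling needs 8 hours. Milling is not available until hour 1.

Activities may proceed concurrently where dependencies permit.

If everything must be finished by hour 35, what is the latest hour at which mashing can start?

Nothing follows primary fermentation; the deadline of hour 35 is its only limit. It must start by 35 − 2 = hour 33.
Pitching feeds into primary fermentation (must start by hour 33, minus 1-hour gap → hour 32); so pitching must finish by hour 32 and therefore start by hour 23.
The boil has several dependents: pitching (must start by hour 23, minus 2-hour gap → hour 21); primary fermentation (must start by hour 33, minus 1-hour gap → hour 32). The earliest of those limits is hour 21, so the boil must start by 21 − 5 = hour 16.
Lautering has several dependents: the boil (must start by hour 16, minus 1-hour gap → hour 15); primary fermentation (must start by hour 33). The earliest of those limits is hour 15, so lautering must start by 15 − 1 = hour 14.
Nothing follows whirlpool; the deadline of hour 35 is its only limit. It must start by 35 − 6 = hour 29.
To finish by hour 35, chilling (duration 2) must start no later than hour 33.
For mashing: lautering (must start by hour 14); whirlpool (must start by hour 29); chilling (must start by hour 33); pitching (must start by hour 23, minus 3-hour gap → hour 20). The most restrictive is hour 14; with a 4-hour duration, mashing must start by hour 10.

10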